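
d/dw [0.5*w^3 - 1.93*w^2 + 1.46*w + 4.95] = 1.5*w^2 - 3.86*w + 1.46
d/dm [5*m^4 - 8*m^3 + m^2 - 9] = 2*m*(10*m^2 - 12*m + 1)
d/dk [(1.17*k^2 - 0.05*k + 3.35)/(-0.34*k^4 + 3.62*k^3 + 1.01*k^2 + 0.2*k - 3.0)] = (0.7956*k^5 - 4.2864*k^4 + 4.918*k^3 - 36.0965*k^2 - 13.787*k - 0.52)/(0.1156*k^8 - 2.4616*k^7 + 12.4176*k^6 + 7.1764*k^5 + 4.5081*k^4 - 21.316*k^3 - 6.02*k^2 - 1.2*k + 9.0)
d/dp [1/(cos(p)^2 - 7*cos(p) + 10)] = (2*cos(p) - 7)*sin(p)/(cos(p)^2 - 7*cos(p) + 10)^2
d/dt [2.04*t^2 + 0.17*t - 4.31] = 4.08*t + 0.17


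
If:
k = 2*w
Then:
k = 2*w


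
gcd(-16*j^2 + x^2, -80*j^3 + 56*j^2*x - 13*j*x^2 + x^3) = -4*j + x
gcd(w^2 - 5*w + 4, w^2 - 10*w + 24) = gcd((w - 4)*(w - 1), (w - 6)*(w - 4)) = w - 4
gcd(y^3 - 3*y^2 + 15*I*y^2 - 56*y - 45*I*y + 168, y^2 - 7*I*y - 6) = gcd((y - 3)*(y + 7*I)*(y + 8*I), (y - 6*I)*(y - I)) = 1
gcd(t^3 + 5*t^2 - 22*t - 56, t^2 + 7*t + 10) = t + 2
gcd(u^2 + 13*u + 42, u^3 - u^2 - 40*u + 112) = u + 7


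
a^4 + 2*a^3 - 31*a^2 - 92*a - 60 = (a - 6)*(a + 1)*(a + 2)*(a + 5)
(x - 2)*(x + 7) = x^2 + 5*x - 14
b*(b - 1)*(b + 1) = b^3 - b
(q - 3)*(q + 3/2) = q^2 - 3*q/2 - 9/2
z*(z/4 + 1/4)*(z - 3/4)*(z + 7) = z^4/4 + 29*z^3/16 + z^2/4 - 21*z/16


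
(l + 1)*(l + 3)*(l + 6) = l^3 + 10*l^2 + 27*l + 18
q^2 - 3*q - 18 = (q - 6)*(q + 3)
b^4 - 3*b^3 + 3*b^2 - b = b*(b - 1)^3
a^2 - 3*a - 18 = (a - 6)*(a + 3)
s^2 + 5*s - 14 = (s - 2)*(s + 7)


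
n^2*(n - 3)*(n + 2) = n^4 - n^3 - 6*n^2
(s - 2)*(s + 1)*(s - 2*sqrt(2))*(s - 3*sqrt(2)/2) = s^4 - 7*sqrt(2)*s^3/2 - s^3 + 4*s^2 + 7*sqrt(2)*s^2/2 - 6*s + 7*sqrt(2)*s - 12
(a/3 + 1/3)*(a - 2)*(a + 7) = a^3/3 + 2*a^2 - 3*a - 14/3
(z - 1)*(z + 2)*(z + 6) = z^3 + 7*z^2 + 4*z - 12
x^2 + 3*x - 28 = (x - 4)*(x + 7)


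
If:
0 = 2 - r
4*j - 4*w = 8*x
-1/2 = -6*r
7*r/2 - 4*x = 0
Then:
No Solution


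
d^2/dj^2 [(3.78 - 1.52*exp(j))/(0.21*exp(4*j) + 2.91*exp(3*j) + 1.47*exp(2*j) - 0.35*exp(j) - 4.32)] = (-0.603288*exp(8*j) - 7.550424*exp(7*j) + 0.704538000000014*exp(6*j) + 281.575602*exp(5*j) + 138.33078*exp(4*j) - 169.348548*exp(3*j) + 363.922146*exp(2*j) + 98.779338*exp(j) - 34.082208)*exp(j)/(0.009261*exp(12*j) + 0.384993*exp(11*j) + 5.529384*exp(10*j) + 29.985768*exp(9*j) + 36.850842*exp(8*j) - 6.51483*exp(7*j) - 123.477552*exp(6*j) - 110.172384*exp(5*j) + 10.691793*exp(4*j) + 176.215717*exp(3*j) + 80.713584*exp(2*j) - 19.59552*exp(j) - 80.621568)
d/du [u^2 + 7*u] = 2*u + 7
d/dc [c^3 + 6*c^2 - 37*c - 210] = 3*c^2 + 12*c - 37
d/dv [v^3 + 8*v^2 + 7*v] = 3*v^2 + 16*v + 7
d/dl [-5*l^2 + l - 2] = 1 - 10*l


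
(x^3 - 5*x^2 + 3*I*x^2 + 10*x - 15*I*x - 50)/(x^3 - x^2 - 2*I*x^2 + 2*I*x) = (x^2 + 5*x*(-1 + I) - 25*I)/(x*(x - 1))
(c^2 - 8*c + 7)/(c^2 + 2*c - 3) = (c - 7)/(c + 3)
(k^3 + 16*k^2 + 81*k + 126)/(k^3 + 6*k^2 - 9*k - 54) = (k + 7)/(k - 3)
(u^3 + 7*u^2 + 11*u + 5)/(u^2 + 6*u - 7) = (u^3 + 7*u^2 + 11*u + 5)/(u^2 + 6*u - 7)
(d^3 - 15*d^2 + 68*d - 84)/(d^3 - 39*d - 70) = (d^2 - 8*d + 12)/(d^2 + 7*d + 10)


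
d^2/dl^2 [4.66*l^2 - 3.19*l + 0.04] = 9.32000000000000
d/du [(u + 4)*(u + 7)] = 2*u + 11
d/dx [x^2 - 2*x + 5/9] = 2*x - 2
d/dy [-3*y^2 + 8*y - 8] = 8 - 6*y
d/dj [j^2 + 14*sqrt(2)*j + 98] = 2*j + 14*sqrt(2)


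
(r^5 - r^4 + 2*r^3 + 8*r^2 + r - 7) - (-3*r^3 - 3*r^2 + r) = r^5 - r^4 + 5*r^3 + 11*r^2 - 7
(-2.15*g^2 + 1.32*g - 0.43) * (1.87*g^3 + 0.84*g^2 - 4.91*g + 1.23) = -4.0205*g^5 + 0.662400000000001*g^4 + 10.8612*g^3 - 9.4869*g^2 + 3.7349*g - 0.5289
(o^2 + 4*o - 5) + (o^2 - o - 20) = 2*o^2 + 3*o - 25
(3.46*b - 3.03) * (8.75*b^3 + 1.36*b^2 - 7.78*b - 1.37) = 30.275*b^4 - 21.8069*b^3 - 31.0396*b^2 + 18.8332*b + 4.1511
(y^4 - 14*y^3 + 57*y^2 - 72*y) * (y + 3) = y^5 - 11*y^4 + 15*y^3 + 99*y^2 - 216*y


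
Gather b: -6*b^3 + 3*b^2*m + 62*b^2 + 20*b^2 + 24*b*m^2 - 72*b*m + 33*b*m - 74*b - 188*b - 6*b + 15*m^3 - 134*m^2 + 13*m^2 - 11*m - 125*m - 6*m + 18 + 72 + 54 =-6*b^3 + b^2*(3*m + 82) + b*(24*m^2 - 39*m - 268) + 15*m^3 - 121*m^2 - 142*m + 144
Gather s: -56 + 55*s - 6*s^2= -6*s^2 + 55*s - 56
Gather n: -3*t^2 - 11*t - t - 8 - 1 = -3*t^2 - 12*t - 9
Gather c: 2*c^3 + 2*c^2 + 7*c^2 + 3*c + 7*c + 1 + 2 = 2*c^3 + 9*c^2 + 10*c + 3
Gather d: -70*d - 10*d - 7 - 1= -80*d - 8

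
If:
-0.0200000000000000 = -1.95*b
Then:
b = 0.01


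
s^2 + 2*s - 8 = (s - 2)*(s + 4)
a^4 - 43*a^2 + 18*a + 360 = (a - 5)*(a - 4)*(a + 3)*(a + 6)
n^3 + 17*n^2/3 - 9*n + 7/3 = (n - 1)*(n - 1/3)*(n + 7)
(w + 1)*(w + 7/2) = w^2 + 9*w/2 + 7/2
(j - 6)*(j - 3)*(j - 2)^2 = j^4 - 13*j^3 + 58*j^2 - 108*j + 72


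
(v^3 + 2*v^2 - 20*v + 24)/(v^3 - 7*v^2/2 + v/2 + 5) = 2*(v^2 + 4*v - 12)/(2*v^2 - 3*v - 5)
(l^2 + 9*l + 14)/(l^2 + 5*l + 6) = (l + 7)/(l + 3)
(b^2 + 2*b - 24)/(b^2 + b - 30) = (b - 4)/(b - 5)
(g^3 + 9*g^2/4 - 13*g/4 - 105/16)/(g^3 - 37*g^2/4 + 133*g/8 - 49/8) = (4*g^2 + 16*g + 15)/(2*(2*g^2 - 15*g + 7))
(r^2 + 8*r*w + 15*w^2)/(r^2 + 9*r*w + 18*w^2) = (r + 5*w)/(r + 6*w)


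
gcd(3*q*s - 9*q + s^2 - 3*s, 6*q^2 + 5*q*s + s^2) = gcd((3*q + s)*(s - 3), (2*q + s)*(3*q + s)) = 3*q + s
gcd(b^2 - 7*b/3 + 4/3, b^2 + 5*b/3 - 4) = b - 4/3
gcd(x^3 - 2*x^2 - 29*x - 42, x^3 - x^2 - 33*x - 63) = x^2 - 4*x - 21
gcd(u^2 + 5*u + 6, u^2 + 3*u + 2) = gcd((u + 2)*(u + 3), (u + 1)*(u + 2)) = u + 2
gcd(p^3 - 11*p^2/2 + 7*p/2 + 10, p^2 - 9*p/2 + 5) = p - 5/2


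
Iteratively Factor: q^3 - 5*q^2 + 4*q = (q - 1)*(q^2 - 4*q) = (q - 4)*(q - 1)*(q)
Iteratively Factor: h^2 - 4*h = (h - 4)*(h)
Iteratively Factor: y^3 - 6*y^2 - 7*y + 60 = (y - 5)*(y^2 - y - 12) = (y - 5)*(y - 4)*(y + 3)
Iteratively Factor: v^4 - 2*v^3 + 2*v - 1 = (v - 1)*(v^3 - v^2 - v + 1) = (v - 1)^2*(v^2 - 1) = (v - 1)^3*(v + 1)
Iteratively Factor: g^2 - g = (g - 1)*(g)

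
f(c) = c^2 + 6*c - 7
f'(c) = 2*c + 6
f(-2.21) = -15.38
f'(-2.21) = 1.58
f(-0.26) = -8.49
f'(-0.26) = 5.48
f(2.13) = 10.32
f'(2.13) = 10.26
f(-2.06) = -15.12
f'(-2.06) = 1.88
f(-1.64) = -14.15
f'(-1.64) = 2.72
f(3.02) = 20.24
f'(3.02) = 12.04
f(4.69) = 43.14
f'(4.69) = 15.38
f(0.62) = -2.90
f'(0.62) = 7.24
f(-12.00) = 65.00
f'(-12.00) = -18.00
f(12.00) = 209.00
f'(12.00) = 30.00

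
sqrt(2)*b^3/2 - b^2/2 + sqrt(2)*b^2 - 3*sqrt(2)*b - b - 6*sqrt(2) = (b - 2*sqrt(2))*(b + 3*sqrt(2)/2)*(sqrt(2)*b/2 + sqrt(2))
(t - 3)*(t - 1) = t^2 - 4*t + 3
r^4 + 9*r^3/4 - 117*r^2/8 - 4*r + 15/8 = (r - 3)*(r - 1/4)*(r + 1/2)*(r + 5)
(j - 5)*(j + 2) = j^2 - 3*j - 10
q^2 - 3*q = q*(q - 3)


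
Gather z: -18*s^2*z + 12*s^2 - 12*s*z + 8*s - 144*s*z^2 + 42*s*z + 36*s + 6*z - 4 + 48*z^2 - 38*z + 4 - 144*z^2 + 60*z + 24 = 12*s^2 + 44*s + z^2*(-144*s - 96) + z*(-18*s^2 + 30*s + 28) + 24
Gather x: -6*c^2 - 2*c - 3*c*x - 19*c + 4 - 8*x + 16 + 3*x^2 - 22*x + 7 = -6*c^2 - 21*c + 3*x^2 + x*(-3*c - 30) + 27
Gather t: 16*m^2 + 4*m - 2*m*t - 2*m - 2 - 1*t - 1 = 16*m^2 + 2*m + t*(-2*m - 1) - 3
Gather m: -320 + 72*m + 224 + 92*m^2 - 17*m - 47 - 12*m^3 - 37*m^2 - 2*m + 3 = -12*m^3 + 55*m^2 + 53*m - 140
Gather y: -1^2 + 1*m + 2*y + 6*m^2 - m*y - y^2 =6*m^2 + m - y^2 + y*(2 - m) - 1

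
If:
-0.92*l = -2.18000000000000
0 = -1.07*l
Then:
No Solution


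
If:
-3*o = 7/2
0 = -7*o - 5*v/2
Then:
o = -7/6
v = 49/15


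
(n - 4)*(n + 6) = n^2 + 2*n - 24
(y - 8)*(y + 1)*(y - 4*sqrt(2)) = y^3 - 7*y^2 - 4*sqrt(2)*y^2 - 8*y + 28*sqrt(2)*y + 32*sqrt(2)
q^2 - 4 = (q - 2)*(q + 2)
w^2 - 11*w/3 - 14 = (w - 6)*(w + 7/3)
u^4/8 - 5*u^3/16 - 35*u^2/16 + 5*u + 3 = (u/4 + 1)*(u/2 + 1/4)*(u - 4)*(u - 3)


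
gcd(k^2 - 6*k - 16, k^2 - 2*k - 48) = k - 8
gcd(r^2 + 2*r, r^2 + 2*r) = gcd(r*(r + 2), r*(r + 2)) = r^2 + 2*r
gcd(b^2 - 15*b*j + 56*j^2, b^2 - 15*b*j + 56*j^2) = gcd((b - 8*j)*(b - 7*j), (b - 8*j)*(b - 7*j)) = b^2 - 15*b*j + 56*j^2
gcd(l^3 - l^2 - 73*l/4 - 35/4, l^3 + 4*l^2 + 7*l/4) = l^2 + 4*l + 7/4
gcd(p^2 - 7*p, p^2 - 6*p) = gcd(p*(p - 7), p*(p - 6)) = p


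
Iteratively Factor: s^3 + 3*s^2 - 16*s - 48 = (s + 4)*(s^2 - s - 12) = (s + 3)*(s + 4)*(s - 4)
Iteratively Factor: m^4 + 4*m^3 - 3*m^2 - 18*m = (m + 3)*(m^3 + m^2 - 6*m) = m*(m + 3)*(m^2 + m - 6) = m*(m + 3)^2*(m - 2)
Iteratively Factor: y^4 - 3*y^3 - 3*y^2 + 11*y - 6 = (y - 3)*(y^3 - 3*y + 2) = (y - 3)*(y - 1)*(y^2 + y - 2) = (y - 3)*(y - 1)*(y + 2)*(y - 1)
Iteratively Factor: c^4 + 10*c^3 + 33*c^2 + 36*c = (c + 3)*(c^3 + 7*c^2 + 12*c) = c*(c + 3)*(c^2 + 7*c + 12) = c*(c + 3)*(c + 4)*(c + 3)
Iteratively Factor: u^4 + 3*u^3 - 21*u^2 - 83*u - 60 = (u + 1)*(u^3 + 2*u^2 - 23*u - 60) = (u - 5)*(u + 1)*(u^2 + 7*u + 12) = (u - 5)*(u + 1)*(u + 4)*(u + 3)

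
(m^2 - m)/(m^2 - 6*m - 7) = m*(1 - m)/(-m^2 + 6*m + 7)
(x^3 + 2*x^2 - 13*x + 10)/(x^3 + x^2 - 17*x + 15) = (x - 2)/(x - 3)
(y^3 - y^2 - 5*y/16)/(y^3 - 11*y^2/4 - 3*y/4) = (y - 5/4)/(y - 3)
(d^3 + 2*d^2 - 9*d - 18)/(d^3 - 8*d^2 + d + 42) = (d + 3)/(d - 7)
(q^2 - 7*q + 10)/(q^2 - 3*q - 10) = (q - 2)/(q + 2)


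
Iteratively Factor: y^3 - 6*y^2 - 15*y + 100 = (y - 5)*(y^2 - y - 20) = (y - 5)*(y + 4)*(y - 5)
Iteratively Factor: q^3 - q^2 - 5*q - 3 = (q + 1)*(q^2 - 2*q - 3) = (q + 1)^2*(q - 3)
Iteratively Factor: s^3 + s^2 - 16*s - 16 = (s + 1)*(s^2 - 16) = (s + 1)*(s + 4)*(s - 4)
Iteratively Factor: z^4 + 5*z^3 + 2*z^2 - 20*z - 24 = (z + 2)*(z^3 + 3*z^2 - 4*z - 12) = (z + 2)^2*(z^2 + z - 6) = (z - 2)*(z + 2)^2*(z + 3)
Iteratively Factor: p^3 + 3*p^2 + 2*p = (p + 1)*(p^2 + 2*p) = p*(p + 1)*(p + 2)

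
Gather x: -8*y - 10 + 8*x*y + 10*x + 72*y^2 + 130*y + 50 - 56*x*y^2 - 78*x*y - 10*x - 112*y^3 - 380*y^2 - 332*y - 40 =x*(-56*y^2 - 70*y) - 112*y^3 - 308*y^2 - 210*y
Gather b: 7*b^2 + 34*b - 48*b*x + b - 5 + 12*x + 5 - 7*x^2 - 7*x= 7*b^2 + b*(35 - 48*x) - 7*x^2 + 5*x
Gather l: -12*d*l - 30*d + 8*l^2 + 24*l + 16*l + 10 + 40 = -30*d + 8*l^2 + l*(40 - 12*d) + 50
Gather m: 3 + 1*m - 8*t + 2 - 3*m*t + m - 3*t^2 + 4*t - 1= m*(2 - 3*t) - 3*t^2 - 4*t + 4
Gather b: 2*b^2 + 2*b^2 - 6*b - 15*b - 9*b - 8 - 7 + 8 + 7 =4*b^2 - 30*b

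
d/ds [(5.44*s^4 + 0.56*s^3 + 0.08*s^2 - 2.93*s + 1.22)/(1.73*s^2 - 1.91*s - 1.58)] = (18.8224*s^5 - 30.2024*s^4 - 36.52*s^3 + 2.2617*s^2 - 4.474*s + 6.9596)/(2.9929*s^4 - 6.6086*s^3 - 1.8187*s^2 + 6.0356*s + 2.4964)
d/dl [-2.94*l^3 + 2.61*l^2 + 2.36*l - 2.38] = -8.82*l^2 + 5.22*l + 2.36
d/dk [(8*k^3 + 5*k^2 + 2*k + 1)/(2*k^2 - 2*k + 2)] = (8*k^4 - 16*k^3 + 17*k^2 + 8*k + 3)/(2*(k^4 - 2*k^3 + 3*k^2 - 2*k + 1))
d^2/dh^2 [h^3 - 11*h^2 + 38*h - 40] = 6*h - 22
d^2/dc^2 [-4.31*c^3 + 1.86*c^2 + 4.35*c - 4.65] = 3.72 - 25.86*c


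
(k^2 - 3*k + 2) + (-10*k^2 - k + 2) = -9*k^2 - 4*k + 4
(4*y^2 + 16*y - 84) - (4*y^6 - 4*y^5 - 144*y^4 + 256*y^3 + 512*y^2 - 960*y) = -4*y^6 + 4*y^5 + 144*y^4 - 256*y^3 - 508*y^2 + 976*y - 84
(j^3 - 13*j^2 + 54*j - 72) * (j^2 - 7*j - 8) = j^5 - 20*j^4 + 137*j^3 - 346*j^2 + 72*j + 576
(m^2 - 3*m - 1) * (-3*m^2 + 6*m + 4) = -3*m^4 + 15*m^3 - 11*m^2 - 18*m - 4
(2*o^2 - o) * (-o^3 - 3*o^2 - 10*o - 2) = -2*o^5 - 5*o^4 - 17*o^3 + 6*o^2 + 2*o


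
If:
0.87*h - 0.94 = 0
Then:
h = 1.08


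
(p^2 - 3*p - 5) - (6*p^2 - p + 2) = -5*p^2 - 2*p - 7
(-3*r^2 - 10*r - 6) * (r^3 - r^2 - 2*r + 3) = -3*r^5 - 7*r^4 + 10*r^3 + 17*r^2 - 18*r - 18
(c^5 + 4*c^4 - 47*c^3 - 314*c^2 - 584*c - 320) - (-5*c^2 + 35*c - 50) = c^5 + 4*c^4 - 47*c^3 - 309*c^2 - 619*c - 270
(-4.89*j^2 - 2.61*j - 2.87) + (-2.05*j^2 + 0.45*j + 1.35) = -6.94*j^2 - 2.16*j - 1.52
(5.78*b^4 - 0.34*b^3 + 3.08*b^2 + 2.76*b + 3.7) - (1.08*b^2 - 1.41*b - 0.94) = 5.78*b^4 - 0.34*b^3 + 2.0*b^2 + 4.17*b + 4.64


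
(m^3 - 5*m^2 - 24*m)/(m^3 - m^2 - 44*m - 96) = m/(m + 4)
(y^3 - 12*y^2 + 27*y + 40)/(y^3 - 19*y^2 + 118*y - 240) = (y + 1)/(y - 6)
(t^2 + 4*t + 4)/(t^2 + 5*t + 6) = (t + 2)/(t + 3)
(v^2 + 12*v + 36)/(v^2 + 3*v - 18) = (v + 6)/(v - 3)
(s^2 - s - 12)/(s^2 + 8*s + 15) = (s - 4)/(s + 5)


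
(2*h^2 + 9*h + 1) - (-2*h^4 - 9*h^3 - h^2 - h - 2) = 2*h^4 + 9*h^3 + 3*h^2 + 10*h + 3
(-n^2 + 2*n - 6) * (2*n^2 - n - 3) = -2*n^4 + 5*n^3 - 11*n^2 + 18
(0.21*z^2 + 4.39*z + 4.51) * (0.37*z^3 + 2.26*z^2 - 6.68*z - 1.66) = 0.0777*z^5 + 2.0989*z^4 + 10.1873*z^3 - 19.4812*z^2 - 37.4142*z - 7.4866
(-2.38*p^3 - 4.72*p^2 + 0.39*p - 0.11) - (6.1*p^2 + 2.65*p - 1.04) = -2.38*p^3 - 10.82*p^2 - 2.26*p + 0.93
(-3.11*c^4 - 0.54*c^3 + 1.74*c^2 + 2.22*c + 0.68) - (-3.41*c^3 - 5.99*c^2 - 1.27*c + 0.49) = -3.11*c^4 + 2.87*c^3 + 7.73*c^2 + 3.49*c + 0.19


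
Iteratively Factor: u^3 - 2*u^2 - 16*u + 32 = (u - 4)*(u^2 + 2*u - 8) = (u - 4)*(u - 2)*(u + 4)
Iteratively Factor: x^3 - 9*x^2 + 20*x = (x - 5)*(x^2 - 4*x) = x*(x - 5)*(x - 4)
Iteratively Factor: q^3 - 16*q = (q - 4)*(q^2 + 4*q) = q*(q - 4)*(q + 4)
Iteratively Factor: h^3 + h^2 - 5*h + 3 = (h - 1)*(h^2 + 2*h - 3) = (h - 1)*(h + 3)*(h - 1)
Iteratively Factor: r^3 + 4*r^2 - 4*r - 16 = (r + 4)*(r^2 - 4) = (r - 2)*(r + 4)*(r + 2)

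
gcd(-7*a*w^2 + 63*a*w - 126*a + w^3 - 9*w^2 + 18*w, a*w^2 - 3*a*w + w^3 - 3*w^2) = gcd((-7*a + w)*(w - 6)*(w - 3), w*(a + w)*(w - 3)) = w - 3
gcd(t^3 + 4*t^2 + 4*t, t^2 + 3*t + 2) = t + 2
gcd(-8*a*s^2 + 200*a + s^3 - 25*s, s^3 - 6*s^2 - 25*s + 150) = s^2 - 25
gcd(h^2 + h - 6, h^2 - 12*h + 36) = 1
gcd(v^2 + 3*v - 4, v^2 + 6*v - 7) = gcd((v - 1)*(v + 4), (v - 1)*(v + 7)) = v - 1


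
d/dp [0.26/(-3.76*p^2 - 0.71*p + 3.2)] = (1.9552*p + 0.1846)/(3.76*p^2 + 0.71*p - 3.2)^2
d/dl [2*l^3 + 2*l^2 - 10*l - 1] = 6*l^2 + 4*l - 10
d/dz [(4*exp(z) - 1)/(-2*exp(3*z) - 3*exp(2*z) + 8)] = (6*(exp(z) + 1)*(4*exp(z) - 1)*exp(z) - 8*exp(3*z) - 12*exp(2*z) + 32)*exp(z)/(2*exp(3*z) + 3*exp(2*z) - 8)^2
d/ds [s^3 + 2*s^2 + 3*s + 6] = 3*s^2 + 4*s + 3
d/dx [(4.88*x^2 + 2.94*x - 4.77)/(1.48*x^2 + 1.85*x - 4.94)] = (4.6768*x^2 - 34.0952*x - 5.6991)/(2.1904*x^4 + 5.476*x^3 - 11.1999*x^2 - 18.278*x + 24.4036)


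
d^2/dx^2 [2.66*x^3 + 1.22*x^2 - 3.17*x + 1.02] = 15.96*x + 2.44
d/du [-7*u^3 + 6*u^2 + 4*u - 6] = -21*u^2 + 12*u + 4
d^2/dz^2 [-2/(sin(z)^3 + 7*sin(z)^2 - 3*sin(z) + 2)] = 2*(-9*sin(z)^6 + 77*sin(z)^5 + 232*sin(z)^4 - 193*sin(z)^3 - 377*sin(z)^2 + 144*sin(z) - 18*cos(z)^6 + 28)/(sin(z)^3 + 7*sin(z)^2 - 3*sin(z) + 2)^3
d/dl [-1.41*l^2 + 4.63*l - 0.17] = 4.63 - 2.82*l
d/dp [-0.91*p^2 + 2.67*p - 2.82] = 2.67 - 1.82*p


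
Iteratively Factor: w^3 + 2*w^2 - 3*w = (w)*(w^2 + 2*w - 3) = w*(w - 1)*(w + 3)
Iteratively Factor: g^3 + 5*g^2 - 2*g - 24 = (g - 2)*(g^2 + 7*g + 12) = (g - 2)*(g + 4)*(g + 3)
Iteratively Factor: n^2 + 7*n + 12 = (n + 3)*(n + 4)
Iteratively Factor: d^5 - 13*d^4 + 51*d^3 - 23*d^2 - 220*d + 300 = (d + 2)*(d^4 - 15*d^3 + 81*d^2 - 185*d + 150) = (d - 5)*(d + 2)*(d^3 - 10*d^2 + 31*d - 30) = (d - 5)^2*(d + 2)*(d^2 - 5*d + 6) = (d - 5)^2*(d - 2)*(d + 2)*(d - 3)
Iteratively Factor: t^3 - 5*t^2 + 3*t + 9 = (t + 1)*(t^2 - 6*t + 9) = (t - 3)*(t + 1)*(t - 3)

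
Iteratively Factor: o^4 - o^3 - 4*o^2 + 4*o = (o)*(o^3 - o^2 - 4*o + 4) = o*(o - 2)*(o^2 + o - 2) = o*(o - 2)*(o + 2)*(o - 1)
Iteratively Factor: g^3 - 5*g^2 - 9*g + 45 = (g - 3)*(g^2 - 2*g - 15) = (g - 3)*(g + 3)*(g - 5)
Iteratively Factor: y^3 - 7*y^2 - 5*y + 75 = (y - 5)*(y^2 - 2*y - 15) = (y - 5)*(y + 3)*(y - 5)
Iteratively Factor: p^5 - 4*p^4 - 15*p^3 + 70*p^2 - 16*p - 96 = (p - 4)*(p^4 - 15*p^2 + 10*p + 24) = (p - 4)*(p - 3)*(p^3 + 3*p^2 - 6*p - 8) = (p - 4)*(p - 3)*(p + 1)*(p^2 + 2*p - 8) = (p - 4)*(p - 3)*(p - 2)*(p + 1)*(p + 4)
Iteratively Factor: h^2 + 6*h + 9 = (h + 3)*(h + 3)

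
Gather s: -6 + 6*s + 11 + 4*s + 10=10*s + 15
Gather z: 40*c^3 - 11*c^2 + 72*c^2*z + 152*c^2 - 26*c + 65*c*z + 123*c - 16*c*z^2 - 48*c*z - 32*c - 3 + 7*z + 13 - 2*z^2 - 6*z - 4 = 40*c^3 + 141*c^2 + 65*c + z^2*(-16*c - 2) + z*(72*c^2 + 17*c + 1) + 6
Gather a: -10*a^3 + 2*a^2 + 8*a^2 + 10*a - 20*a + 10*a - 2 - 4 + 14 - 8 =-10*a^3 + 10*a^2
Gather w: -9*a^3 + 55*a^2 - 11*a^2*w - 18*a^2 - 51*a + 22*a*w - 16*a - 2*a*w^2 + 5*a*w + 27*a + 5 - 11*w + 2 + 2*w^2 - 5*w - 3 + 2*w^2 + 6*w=-9*a^3 + 37*a^2 - 40*a + w^2*(4 - 2*a) + w*(-11*a^2 + 27*a - 10) + 4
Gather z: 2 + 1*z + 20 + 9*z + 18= 10*z + 40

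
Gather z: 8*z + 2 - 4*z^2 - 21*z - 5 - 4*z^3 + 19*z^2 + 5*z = -4*z^3 + 15*z^2 - 8*z - 3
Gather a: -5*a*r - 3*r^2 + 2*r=-5*a*r - 3*r^2 + 2*r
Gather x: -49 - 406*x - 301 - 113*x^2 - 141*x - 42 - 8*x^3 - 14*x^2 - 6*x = -8*x^3 - 127*x^2 - 553*x - 392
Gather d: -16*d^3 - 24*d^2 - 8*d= -16*d^3 - 24*d^2 - 8*d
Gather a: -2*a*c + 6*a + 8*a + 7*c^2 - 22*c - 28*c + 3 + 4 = a*(14 - 2*c) + 7*c^2 - 50*c + 7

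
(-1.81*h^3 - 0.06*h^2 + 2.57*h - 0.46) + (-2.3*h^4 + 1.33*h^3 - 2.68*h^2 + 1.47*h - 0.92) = -2.3*h^4 - 0.48*h^3 - 2.74*h^2 + 4.04*h - 1.38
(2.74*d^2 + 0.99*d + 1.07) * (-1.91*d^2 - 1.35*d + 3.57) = -5.2334*d^4 - 5.5899*d^3 + 6.4016*d^2 + 2.0898*d + 3.8199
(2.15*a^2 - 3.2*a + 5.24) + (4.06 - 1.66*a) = 2.15*a^2 - 4.86*a + 9.3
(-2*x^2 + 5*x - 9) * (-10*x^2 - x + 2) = 20*x^4 - 48*x^3 + 81*x^2 + 19*x - 18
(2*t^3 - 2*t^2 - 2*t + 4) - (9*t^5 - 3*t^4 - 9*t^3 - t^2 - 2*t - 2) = -9*t^5 + 3*t^4 + 11*t^3 - t^2 + 6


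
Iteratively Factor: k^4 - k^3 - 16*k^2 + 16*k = (k - 4)*(k^3 + 3*k^2 - 4*k) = (k - 4)*(k + 4)*(k^2 - k) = (k - 4)*(k - 1)*(k + 4)*(k)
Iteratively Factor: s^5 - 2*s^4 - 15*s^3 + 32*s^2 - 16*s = (s - 1)*(s^4 - s^3 - 16*s^2 + 16*s) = (s - 1)^2*(s^3 - 16*s) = (s - 1)^2*(s + 4)*(s^2 - 4*s) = s*(s - 1)^2*(s + 4)*(s - 4)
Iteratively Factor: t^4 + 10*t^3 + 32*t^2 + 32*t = (t + 4)*(t^3 + 6*t^2 + 8*t) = t*(t + 4)*(t^2 + 6*t + 8) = t*(t + 4)^2*(t + 2)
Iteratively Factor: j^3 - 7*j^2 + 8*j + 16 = (j + 1)*(j^2 - 8*j + 16) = (j - 4)*(j + 1)*(j - 4)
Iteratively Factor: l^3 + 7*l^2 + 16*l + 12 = (l + 2)*(l^2 + 5*l + 6) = (l + 2)*(l + 3)*(l + 2)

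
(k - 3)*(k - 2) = k^2 - 5*k + 6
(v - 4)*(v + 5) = v^2 + v - 20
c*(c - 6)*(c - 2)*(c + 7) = c^4 - c^3 - 44*c^2 + 84*c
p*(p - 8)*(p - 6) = p^3 - 14*p^2 + 48*p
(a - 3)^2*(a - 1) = a^3 - 7*a^2 + 15*a - 9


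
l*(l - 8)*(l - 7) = l^3 - 15*l^2 + 56*l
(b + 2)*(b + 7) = b^2 + 9*b + 14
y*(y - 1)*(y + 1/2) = y^3 - y^2/2 - y/2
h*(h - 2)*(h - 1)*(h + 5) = h^4 + 2*h^3 - 13*h^2 + 10*h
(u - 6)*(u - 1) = u^2 - 7*u + 6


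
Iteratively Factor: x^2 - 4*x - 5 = (x - 5)*(x + 1)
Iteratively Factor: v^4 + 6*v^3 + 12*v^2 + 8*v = (v + 2)*(v^3 + 4*v^2 + 4*v) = (v + 2)^2*(v^2 + 2*v) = v*(v + 2)^2*(v + 2)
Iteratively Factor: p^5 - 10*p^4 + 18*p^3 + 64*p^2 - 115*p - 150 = (p - 5)*(p^4 - 5*p^3 - 7*p^2 + 29*p + 30) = (p - 5)*(p + 2)*(p^3 - 7*p^2 + 7*p + 15) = (p - 5)*(p - 3)*(p + 2)*(p^2 - 4*p - 5) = (p - 5)^2*(p - 3)*(p + 2)*(p + 1)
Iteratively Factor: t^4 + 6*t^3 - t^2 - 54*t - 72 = (t + 2)*(t^3 + 4*t^2 - 9*t - 36) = (t + 2)*(t + 3)*(t^2 + t - 12) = (t + 2)*(t + 3)*(t + 4)*(t - 3)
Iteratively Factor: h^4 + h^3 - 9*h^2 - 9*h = (h - 3)*(h^3 + 4*h^2 + 3*h) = (h - 3)*(h + 1)*(h^2 + 3*h) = h*(h - 3)*(h + 1)*(h + 3)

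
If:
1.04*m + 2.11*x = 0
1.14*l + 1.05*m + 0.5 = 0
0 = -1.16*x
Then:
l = -0.44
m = 0.00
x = 0.00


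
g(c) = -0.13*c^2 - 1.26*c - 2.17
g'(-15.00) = 2.64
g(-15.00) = -12.52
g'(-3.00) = -0.48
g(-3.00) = 0.44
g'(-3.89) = -0.25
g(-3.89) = 0.76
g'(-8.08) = 0.84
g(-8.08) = -0.48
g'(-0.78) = -1.06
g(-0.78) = -1.27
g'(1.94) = -1.76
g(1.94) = -5.10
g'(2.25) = -1.84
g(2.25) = -5.66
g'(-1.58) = -0.85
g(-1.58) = -0.50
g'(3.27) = -2.11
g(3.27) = -7.68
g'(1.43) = -1.63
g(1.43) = -4.24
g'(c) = -0.26*c - 1.26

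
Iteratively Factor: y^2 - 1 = (y - 1)*(y + 1)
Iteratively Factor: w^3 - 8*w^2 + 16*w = (w - 4)*(w^2 - 4*w) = (w - 4)^2*(w)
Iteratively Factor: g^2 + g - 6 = (g + 3)*(g - 2)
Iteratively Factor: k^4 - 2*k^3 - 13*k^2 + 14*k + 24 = (k + 1)*(k^3 - 3*k^2 - 10*k + 24) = (k + 1)*(k + 3)*(k^2 - 6*k + 8) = (k - 4)*(k + 1)*(k + 3)*(k - 2)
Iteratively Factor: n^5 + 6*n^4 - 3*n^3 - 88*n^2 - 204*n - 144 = (n + 3)*(n^4 + 3*n^3 - 12*n^2 - 52*n - 48) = (n + 3)^2*(n^3 - 12*n - 16) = (n + 2)*(n + 3)^2*(n^2 - 2*n - 8) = (n - 4)*(n + 2)*(n + 3)^2*(n + 2)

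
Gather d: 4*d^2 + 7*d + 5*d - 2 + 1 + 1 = 4*d^2 + 12*d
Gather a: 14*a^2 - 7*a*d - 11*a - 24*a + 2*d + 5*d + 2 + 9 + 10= 14*a^2 + a*(-7*d - 35) + 7*d + 21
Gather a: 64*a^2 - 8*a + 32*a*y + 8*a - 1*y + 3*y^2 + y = 64*a^2 + 32*a*y + 3*y^2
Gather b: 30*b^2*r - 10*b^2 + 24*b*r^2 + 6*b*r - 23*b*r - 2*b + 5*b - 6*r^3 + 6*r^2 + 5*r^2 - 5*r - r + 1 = b^2*(30*r - 10) + b*(24*r^2 - 17*r + 3) - 6*r^3 + 11*r^2 - 6*r + 1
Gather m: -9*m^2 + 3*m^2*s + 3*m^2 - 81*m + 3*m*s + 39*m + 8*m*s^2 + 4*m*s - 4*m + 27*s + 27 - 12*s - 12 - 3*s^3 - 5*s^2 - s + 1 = m^2*(3*s - 6) + m*(8*s^2 + 7*s - 46) - 3*s^3 - 5*s^2 + 14*s + 16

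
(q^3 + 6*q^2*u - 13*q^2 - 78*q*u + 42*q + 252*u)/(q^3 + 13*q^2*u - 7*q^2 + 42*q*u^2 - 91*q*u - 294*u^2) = (q - 6)/(q + 7*u)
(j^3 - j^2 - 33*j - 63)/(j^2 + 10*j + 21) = (j^2 - 4*j - 21)/(j + 7)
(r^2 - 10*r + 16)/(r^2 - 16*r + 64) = (r - 2)/(r - 8)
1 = 1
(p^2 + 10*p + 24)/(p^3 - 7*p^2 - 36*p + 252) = (p + 4)/(p^2 - 13*p + 42)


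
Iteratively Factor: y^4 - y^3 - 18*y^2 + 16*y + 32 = (y + 1)*(y^3 - 2*y^2 - 16*y + 32) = (y - 2)*(y + 1)*(y^2 - 16) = (y - 4)*(y - 2)*(y + 1)*(y + 4)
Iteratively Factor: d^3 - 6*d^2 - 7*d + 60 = (d + 3)*(d^2 - 9*d + 20) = (d - 4)*(d + 3)*(d - 5)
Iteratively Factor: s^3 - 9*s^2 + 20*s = (s - 4)*(s^2 - 5*s) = s*(s - 4)*(s - 5)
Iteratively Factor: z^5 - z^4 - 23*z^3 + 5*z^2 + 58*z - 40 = (z - 1)*(z^4 - 23*z^2 - 18*z + 40) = (z - 1)*(z + 4)*(z^3 - 4*z^2 - 7*z + 10) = (z - 1)^2*(z + 4)*(z^2 - 3*z - 10) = (z - 5)*(z - 1)^2*(z + 4)*(z + 2)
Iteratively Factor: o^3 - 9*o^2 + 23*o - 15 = (o - 3)*(o^2 - 6*o + 5) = (o - 3)*(o - 1)*(o - 5)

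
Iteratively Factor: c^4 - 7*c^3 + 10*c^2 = (c)*(c^3 - 7*c^2 + 10*c) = c*(c - 2)*(c^2 - 5*c) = c*(c - 5)*(c - 2)*(c)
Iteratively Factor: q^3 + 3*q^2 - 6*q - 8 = (q + 1)*(q^2 + 2*q - 8) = (q - 2)*(q + 1)*(q + 4)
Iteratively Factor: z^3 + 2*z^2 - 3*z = (z - 1)*(z^2 + 3*z) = z*(z - 1)*(z + 3)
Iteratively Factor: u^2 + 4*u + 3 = (u + 3)*(u + 1)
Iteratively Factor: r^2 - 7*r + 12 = (r - 3)*(r - 4)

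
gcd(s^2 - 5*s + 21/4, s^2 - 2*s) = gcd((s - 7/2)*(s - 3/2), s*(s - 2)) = 1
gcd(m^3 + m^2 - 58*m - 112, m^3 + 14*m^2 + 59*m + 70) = m^2 + 9*m + 14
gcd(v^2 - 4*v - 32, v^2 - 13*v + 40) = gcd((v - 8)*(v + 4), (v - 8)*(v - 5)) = v - 8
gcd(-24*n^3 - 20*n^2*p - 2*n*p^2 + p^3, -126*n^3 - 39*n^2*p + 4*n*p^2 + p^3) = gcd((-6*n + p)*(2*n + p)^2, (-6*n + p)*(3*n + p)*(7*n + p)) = -6*n + p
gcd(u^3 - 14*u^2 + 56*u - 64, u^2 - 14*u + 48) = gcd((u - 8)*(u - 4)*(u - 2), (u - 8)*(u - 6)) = u - 8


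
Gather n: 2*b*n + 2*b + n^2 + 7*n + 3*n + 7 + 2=2*b + n^2 + n*(2*b + 10) + 9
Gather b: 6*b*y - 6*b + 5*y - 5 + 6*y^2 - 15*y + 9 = b*(6*y - 6) + 6*y^2 - 10*y + 4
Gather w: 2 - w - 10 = -w - 8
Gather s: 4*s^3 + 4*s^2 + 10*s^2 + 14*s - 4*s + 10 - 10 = 4*s^3 + 14*s^2 + 10*s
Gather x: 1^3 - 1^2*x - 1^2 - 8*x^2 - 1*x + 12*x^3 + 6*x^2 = 12*x^3 - 2*x^2 - 2*x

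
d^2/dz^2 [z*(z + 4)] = 2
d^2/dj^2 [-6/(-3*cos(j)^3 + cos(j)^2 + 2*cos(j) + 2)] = 6*((cos(j) - 8*cos(2*j) + 27*cos(3*j))*(-3*cos(j)^3 + cos(j)^2 + 2*cos(j) + 2)/4 - 2*(-9*cos(j)^2 + 2*cos(j) + 2)^2*sin(j)^2)/(-3*cos(j)^3 + cos(j)^2 + 2*cos(j) + 2)^3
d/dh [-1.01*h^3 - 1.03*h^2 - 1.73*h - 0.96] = -3.03*h^2 - 2.06*h - 1.73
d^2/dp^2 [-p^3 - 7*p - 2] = -6*p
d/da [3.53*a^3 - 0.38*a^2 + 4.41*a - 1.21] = 10.59*a^2 - 0.76*a + 4.41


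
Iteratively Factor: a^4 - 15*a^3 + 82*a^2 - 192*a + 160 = (a - 4)*(a^3 - 11*a^2 + 38*a - 40) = (a - 4)*(a - 2)*(a^2 - 9*a + 20) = (a - 4)^2*(a - 2)*(a - 5)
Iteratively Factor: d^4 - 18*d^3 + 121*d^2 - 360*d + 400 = (d - 5)*(d^3 - 13*d^2 + 56*d - 80) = (d - 5)^2*(d^2 - 8*d + 16) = (d - 5)^2*(d - 4)*(d - 4)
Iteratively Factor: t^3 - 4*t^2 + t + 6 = (t - 3)*(t^2 - t - 2) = (t - 3)*(t + 1)*(t - 2)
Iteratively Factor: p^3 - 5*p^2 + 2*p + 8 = (p - 2)*(p^2 - 3*p - 4) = (p - 4)*(p - 2)*(p + 1)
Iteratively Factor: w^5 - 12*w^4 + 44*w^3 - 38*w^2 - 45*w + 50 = (w + 1)*(w^4 - 13*w^3 + 57*w^2 - 95*w + 50) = (w - 2)*(w + 1)*(w^3 - 11*w^2 + 35*w - 25) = (w - 2)*(w - 1)*(w + 1)*(w^2 - 10*w + 25) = (w - 5)*(w - 2)*(w - 1)*(w + 1)*(w - 5)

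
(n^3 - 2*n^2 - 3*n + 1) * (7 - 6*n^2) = -6*n^5 + 12*n^4 + 25*n^3 - 20*n^2 - 21*n + 7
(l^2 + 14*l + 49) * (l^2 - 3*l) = l^4 + 11*l^3 + 7*l^2 - 147*l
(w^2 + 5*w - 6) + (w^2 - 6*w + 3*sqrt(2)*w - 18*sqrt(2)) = 2*w^2 - w + 3*sqrt(2)*w - 18*sqrt(2) - 6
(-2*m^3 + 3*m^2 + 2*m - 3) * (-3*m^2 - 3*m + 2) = 6*m^5 - 3*m^4 - 19*m^3 + 9*m^2 + 13*m - 6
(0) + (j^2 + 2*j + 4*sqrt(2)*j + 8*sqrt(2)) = j^2 + 2*j + 4*sqrt(2)*j + 8*sqrt(2)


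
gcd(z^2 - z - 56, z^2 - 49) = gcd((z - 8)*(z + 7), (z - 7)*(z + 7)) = z + 7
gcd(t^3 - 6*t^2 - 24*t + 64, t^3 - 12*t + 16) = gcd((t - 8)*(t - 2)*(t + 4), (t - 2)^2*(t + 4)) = t^2 + 2*t - 8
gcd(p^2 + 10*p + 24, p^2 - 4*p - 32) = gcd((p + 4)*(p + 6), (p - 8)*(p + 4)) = p + 4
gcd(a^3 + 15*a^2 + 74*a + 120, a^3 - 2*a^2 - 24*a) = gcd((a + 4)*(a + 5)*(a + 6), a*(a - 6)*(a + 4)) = a + 4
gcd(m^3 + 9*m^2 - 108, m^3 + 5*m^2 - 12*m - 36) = m^2 + 3*m - 18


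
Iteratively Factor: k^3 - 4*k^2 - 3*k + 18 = (k - 3)*(k^2 - k - 6) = (k - 3)*(k + 2)*(k - 3)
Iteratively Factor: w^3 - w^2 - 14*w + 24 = (w + 4)*(w^2 - 5*w + 6) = (w - 2)*(w + 4)*(w - 3)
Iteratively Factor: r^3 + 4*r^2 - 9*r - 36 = (r - 3)*(r^2 + 7*r + 12) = (r - 3)*(r + 3)*(r + 4)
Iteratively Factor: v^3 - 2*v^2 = (v)*(v^2 - 2*v) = v*(v - 2)*(v)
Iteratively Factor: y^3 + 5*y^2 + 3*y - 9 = (y - 1)*(y^2 + 6*y + 9) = (y - 1)*(y + 3)*(y + 3)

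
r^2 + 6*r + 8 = (r + 2)*(r + 4)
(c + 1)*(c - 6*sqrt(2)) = c^2 - 6*sqrt(2)*c + c - 6*sqrt(2)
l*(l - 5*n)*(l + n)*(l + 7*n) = l^4 + 3*l^3*n - 33*l^2*n^2 - 35*l*n^3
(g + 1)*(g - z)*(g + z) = g^3 + g^2 - g*z^2 - z^2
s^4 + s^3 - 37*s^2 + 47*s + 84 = (s - 4)*(s - 3)*(s + 1)*(s + 7)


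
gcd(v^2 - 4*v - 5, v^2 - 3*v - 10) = v - 5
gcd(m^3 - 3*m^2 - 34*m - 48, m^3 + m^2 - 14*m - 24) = m^2 + 5*m + 6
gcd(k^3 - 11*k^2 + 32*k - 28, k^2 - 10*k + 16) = k - 2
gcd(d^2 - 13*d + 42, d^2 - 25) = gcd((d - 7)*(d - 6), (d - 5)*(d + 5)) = 1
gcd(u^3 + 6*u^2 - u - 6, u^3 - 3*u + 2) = u - 1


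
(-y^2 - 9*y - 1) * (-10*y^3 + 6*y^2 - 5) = 10*y^5 + 84*y^4 - 44*y^3 - y^2 + 45*y + 5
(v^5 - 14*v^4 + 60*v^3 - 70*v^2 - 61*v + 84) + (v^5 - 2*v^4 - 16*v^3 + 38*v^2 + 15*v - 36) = 2*v^5 - 16*v^4 + 44*v^3 - 32*v^2 - 46*v + 48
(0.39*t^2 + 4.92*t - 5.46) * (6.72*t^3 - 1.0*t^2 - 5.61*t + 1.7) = 2.6208*t^5 + 32.6724*t^4 - 43.7991*t^3 - 21.4782*t^2 + 38.9946*t - 9.282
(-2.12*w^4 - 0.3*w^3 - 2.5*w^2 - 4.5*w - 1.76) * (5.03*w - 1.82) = -10.6636*w^5 + 2.3494*w^4 - 12.029*w^3 - 18.085*w^2 - 0.662800000000001*w + 3.2032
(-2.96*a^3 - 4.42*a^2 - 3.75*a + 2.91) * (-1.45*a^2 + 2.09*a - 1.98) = 4.292*a^5 + 0.2226*a^4 + 2.0605*a^3 - 3.3054*a^2 + 13.5069*a - 5.7618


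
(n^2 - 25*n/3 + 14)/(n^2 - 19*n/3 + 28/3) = (n - 6)/(n - 4)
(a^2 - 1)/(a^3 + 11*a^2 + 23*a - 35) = (a + 1)/(a^2 + 12*a + 35)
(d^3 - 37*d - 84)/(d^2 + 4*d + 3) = (d^2 - 3*d - 28)/(d + 1)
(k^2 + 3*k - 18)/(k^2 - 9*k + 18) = (k + 6)/(k - 6)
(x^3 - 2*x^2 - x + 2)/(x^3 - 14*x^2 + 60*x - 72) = (x^2 - 1)/(x^2 - 12*x + 36)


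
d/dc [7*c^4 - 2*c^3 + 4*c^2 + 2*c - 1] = 28*c^3 - 6*c^2 + 8*c + 2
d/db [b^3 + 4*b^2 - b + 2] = 3*b^2 + 8*b - 1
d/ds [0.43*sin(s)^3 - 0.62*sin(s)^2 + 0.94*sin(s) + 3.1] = (1.29*sin(s)^2 - 1.24*sin(s) + 0.94)*cos(s)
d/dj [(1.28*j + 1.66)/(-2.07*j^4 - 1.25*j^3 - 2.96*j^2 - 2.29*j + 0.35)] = (7.9488*j^4 + 16.9448*j^3 + 10.0138*j^2 + 9.8272*j + 4.2494)/(4.2849*j^8 + 5.175*j^7 + 13.8169*j^6 + 16.8806*j^5 + 13.0376*j^4 + 12.6818*j^3 + 3.1721*j^2 - 1.603*j + 0.1225)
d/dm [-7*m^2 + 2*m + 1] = 2 - 14*m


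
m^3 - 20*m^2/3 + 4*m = m*(m - 6)*(m - 2/3)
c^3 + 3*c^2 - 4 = (c - 1)*(c + 2)^2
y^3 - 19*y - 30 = (y - 5)*(y + 2)*(y + 3)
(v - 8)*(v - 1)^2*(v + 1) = v^4 - 9*v^3 + 7*v^2 + 9*v - 8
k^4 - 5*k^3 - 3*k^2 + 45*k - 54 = (k - 3)^2*(k - 2)*(k + 3)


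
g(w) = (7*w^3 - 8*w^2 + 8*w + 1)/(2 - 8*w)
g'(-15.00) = 27.03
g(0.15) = 2.55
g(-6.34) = -40.88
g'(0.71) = 1.08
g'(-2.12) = 4.55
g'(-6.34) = 11.88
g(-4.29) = -20.19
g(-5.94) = -36.27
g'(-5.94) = 11.18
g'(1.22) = -1.01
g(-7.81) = -60.24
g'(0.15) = 33.14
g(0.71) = -1.40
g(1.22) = -1.49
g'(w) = (21*w^2 - 16*w + 8)/(2 - 8*w) + 8*(7*w^3 - 8*w^2 + 8*w + 1)/(2 - 8*w)^2 = (-56*w^3 + 53*w^2 - 16*w + 12)/(2*(16*w^2 - 8*w + 1))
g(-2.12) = -6.26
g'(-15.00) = 27.03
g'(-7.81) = 14.45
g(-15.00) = -209.38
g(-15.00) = -209.38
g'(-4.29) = 8.30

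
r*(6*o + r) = 6*o*r + r^2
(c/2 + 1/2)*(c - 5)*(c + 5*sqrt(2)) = c^3/2 - 2*c^2 + 5*sqrt(2)*c^2/2 - 10*sqrt(2)*c - 5*c/2 - 25*sqrt(2)/2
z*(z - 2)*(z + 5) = z^3 + 3*z^2 - 10*z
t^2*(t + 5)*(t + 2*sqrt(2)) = t^4 + 2*sqrt(2)*t^3 + 5*t^3 + 10*sqrt(2)*t^2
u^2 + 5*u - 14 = (u - 2)*(u + 7)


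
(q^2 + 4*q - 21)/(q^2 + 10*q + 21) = (q - 3)/(q + 3)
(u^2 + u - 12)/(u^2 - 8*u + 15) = (u + 4)/(u - 5)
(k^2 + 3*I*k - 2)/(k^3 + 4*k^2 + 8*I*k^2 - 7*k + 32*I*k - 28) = (k + 2*I)/(k^2 + k*(4 + 7*I) + 28*I)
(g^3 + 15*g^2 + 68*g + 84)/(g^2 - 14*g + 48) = (g^3 + 15*g^2 + 68*g + 84)/(g^2 - 14*g + 48)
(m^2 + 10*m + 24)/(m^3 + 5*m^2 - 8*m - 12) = (m + 4)/(m^2 - m - 2)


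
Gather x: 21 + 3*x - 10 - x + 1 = 2*x + 12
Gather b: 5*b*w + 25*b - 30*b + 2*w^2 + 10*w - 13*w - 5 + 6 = b*(5*w - 5) + 2*w^2 - 3*w + 1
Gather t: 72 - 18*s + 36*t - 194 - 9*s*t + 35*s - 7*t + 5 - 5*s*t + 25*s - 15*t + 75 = 42*s + t*(14 - 14*s) - 42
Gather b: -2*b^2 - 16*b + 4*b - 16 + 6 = -2*b^2 - 12*b - 10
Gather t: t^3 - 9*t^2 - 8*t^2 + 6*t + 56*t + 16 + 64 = t^3 - 17*t^2 + 62*t + 80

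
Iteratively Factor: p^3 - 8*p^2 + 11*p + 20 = (p - 5)*(p^2 - 3*p - 4) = (p - 5)*(p + 1)*(p - 4)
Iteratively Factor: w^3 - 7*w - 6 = (w + 1)*(w^2 - w - 6) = (w - 3)*(w + 1)*(w + 2)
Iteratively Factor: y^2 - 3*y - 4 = (y - 4)*(y + 1)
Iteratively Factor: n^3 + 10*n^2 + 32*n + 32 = (n + 2)*(n^2 + 8*n + 16) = (n + 2)*(n + 4)*(n + 4)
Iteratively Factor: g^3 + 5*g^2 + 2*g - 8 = (g + 2)*(g^2 + 3*g - 4) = (g - 1)*(g + 2)*(g + 4)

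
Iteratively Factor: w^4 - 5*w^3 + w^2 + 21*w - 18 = (w - 3)*(w^3 - 2*w^2 - 5*w + 6) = (w - 3)*(w + 2)*(w^2 - 4*w + 3) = (w - 3)^2*(w + 2)*(w - 1)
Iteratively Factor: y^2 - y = (y - 1)*(y)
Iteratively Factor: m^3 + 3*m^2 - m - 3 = (m + 1)*(m^2 + 2*m - 3) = (m - 1)*(m + 1)*(m + 3)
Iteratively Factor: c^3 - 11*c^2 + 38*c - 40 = (c - 4)*(c^2 - 7*c + 10) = (c - 5)*(c - 4)*(c - 2)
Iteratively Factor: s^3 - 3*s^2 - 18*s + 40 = (s + 4)*(s^2 - 7*s + 10) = (s - 2)*(s + 4)*(s - 5)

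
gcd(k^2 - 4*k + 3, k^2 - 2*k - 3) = k - 3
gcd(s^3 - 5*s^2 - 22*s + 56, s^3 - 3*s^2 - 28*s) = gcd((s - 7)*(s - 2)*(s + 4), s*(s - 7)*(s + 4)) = s^2 - 3*s - 28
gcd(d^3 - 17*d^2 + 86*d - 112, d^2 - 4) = d - 2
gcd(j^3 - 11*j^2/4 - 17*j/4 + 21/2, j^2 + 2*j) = j + 2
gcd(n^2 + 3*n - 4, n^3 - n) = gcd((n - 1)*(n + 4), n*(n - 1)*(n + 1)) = n - 1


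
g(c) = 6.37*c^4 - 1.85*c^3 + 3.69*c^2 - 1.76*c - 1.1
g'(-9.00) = -19092.65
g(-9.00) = 43455.85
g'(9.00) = 18190.03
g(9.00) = 40726.87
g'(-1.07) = -47.22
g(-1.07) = 15.62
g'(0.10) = -1.05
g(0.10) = -1.24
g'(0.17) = -0.54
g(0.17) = -1.30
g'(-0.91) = -32.27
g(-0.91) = 9.32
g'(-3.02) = -776.48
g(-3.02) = 618.69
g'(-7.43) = -10814.17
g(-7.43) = 20387.59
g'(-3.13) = -860.56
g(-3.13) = 708.68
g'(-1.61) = -134.36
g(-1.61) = 61.82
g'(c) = 25.48*c^3 - 5.55*c^2 + 7.38*c - 1.76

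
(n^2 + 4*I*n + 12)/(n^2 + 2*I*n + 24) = (n - 2*I)/(n - 4*I)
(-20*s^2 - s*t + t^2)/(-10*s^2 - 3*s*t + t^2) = (4*s + t)/(2*s + t)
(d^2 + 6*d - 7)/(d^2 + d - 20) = (d^2 + 6*d - 7)/(d^2 + d - 20)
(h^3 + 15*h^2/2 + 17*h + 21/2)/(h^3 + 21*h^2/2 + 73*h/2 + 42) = (h + 1)/(h + 4)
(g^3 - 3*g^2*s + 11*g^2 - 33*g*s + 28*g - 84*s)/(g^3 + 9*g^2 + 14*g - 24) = (g^2 - 3*g*s + 7*g - 21*s)/(g^2 + 5*g - 6)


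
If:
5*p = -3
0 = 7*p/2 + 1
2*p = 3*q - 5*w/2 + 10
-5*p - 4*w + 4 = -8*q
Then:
No Solution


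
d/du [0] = 0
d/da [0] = 0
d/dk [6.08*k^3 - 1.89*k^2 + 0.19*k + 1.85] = 18.24*k^2 - 3.78*k + 0.19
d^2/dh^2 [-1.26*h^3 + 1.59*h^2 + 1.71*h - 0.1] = 3.18 - 7.56*h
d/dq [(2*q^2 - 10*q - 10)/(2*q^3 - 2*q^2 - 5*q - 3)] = 2*(-2*q^4 + 20*q^3 + 15*q^2 - 26*q - 10)/(4*q^6 - 8*q^5 - 16*q^4 + 8*q^3 + 37*q^2 + 30*q + 9)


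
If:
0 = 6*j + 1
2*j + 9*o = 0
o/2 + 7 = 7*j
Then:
No Solution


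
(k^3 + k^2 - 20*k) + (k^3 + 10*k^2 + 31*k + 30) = 2*k^3 + 11*k^2 + 11*k + 30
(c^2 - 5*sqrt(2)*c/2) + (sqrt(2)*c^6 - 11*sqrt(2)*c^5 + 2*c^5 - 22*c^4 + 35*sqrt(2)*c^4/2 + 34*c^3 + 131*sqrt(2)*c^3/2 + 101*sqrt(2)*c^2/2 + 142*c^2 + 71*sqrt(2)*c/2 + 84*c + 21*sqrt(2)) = sqrt(2)*c^6 - 11*sqrt(2)*c^5 + 2*c^5 - 22*c^4 + 35*sqrt(2)*c^4/2 + 34*c^3 + 131*sqrt(2)*c^3/2 + 101*sqrt(2)*c^2/2 + 143*c^2 + 33*sqrt(2)*c + 84*c + 21*sqrt(2)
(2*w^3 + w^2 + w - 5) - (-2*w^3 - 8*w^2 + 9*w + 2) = 4*w^3 + 9*w^2 - 8*w - 7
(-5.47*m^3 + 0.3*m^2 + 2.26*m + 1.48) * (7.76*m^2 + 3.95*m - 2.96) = -42.4472*m^5 - 19.2785*m^4 + 34.9138*m^3 + 19.5238*m^2 - 0.843599999999999*m - 4.3808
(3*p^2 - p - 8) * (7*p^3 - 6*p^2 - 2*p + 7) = 21*p^5 - 25*p^4 - 56*p^3 + 71*p^2 + 9*p - 56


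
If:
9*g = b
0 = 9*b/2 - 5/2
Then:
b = 5/9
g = 5/81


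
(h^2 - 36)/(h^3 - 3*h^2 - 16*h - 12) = (h + 6)/(h^2 + 3*h + 2)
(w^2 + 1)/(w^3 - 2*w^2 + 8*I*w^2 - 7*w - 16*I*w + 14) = (w - I)/(w^2 + w*(-2 + 7*I) - 14*I)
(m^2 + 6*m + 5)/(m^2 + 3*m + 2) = (m + 5)/(m + 2)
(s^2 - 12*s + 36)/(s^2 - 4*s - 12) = (s - 6)/(s + 2)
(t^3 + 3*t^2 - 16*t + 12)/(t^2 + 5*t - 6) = t - 2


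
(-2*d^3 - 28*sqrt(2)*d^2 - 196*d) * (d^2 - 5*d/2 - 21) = -2*d^5 - 28*sqrt(2)*d^4 + 5*d^4 - 154*d^3 + 70*sqrt(2)*d^3 + 490*d^2 + 588*sqrt(2)*d^2 + 4116*d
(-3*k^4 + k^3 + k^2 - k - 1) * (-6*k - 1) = 18*k^5 - 3*k^4 - 7*k^3 + 5*k^2 + 7*k + 1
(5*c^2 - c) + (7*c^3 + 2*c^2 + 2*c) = 7*c^3 + 7*c^2 + c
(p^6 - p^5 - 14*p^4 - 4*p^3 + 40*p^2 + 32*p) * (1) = p^6 - p^5 - 14*p^4 - 4*p^3 + 40*p^2 + 32*p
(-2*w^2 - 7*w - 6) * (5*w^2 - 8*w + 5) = -10*w^4 - 19*w^3 + 16*w^2 + 13*w - 30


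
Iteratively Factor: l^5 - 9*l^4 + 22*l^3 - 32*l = (l)*(l^4 - 9*l^3 + 22*l^2 - 32) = l*(l - 2)*(l^3 - 7*l^2 + 8*l + 16) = l*(l - 2)*(l + 1)*(l^2 - 8*l + 16) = l*(l - 4)*(l - 2)*(l + 1)*(l - 4)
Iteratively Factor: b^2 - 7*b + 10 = (b - 2)*(b - 5)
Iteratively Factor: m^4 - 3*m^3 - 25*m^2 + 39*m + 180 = (m + 3)*(m^3 - 6*m^2 - 7*m + 60) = (m - 5)*(m + 3)*(m^2 - m - 12) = (m - 5)*(m + 3)^2*(m - 4)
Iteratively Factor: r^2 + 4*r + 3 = (r + 3)*(r + 1)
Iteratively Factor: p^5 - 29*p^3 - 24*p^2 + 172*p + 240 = (p + 2)*(p^4 - 2*p^3 - 25*p^2 + 26*p + 120) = (p + 2)^2*(p^3 - 4*p^2 - 17*p + 60) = (p + 2)^2*(p + 4)*(p^2 - 8*p + 15) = (p - 3)*(p + 2)^2*(p + 4)*(p - 5)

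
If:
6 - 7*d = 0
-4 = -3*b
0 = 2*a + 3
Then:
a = -3/2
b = 4/3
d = 6/7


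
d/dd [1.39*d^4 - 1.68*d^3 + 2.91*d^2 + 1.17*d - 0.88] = 5.56*d^3 - 5.04*d^2 + 5.82*d + 1.17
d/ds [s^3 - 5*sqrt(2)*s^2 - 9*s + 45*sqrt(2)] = 3*s^2 - 10*sqrt(2)*s - 9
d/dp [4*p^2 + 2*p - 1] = 8*p + 2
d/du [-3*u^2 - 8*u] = -6*u - 8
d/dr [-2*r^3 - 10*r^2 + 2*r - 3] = -6*r^2 - 20*r + 2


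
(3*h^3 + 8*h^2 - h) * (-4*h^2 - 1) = -12*h^5 - 32*h^4 + h^3 - 8*h^2 + h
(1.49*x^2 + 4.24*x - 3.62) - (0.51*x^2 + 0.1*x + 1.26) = 0.98*x^2 + 4.14*x - 4.88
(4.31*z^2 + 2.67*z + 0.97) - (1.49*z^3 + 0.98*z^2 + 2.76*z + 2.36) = -1.49*z^3 + 3.33*z^2 - 0.0899999999999999*z - 1.39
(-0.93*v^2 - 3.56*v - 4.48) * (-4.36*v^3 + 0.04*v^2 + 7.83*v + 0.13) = 4.0548*v^5 + 15.4844*v^4 + 12.1085*v^3 - 28.1749*v^2 - 35.5412*v - 0.5824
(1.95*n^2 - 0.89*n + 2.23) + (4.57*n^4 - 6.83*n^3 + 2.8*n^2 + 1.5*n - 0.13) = 4.57*n^4 - 6.83*n^3 + 4.75*n^2 + 0.61*n + 2.1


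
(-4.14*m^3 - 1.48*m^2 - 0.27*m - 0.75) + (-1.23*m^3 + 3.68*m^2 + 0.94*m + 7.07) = -5.37*m^3 + 2.2*m^2 + 0.67*m + 6.32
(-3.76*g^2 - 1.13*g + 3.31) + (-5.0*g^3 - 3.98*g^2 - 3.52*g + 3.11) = -5.0*g^3 - 7.74*g^2 - 4.65*g + 6.42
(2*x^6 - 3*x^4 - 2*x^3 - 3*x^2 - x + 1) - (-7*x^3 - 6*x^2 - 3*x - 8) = 2*x^6 - 3*x^4 + 5*x^3 + 3*x^2 + 2*x + 9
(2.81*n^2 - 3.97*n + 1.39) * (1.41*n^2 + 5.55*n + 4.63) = 3.9621*n^4 + 9.9978*n^3 - 7.0633*n^2 - 10.6666*n + 6.4357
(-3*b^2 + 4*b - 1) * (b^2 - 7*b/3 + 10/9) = -3*b^4 + 11*b^3 - 41*b^2/3 + 61*b/9 - 10/9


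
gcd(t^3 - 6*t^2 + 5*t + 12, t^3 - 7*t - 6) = t^2 - 2*t - 3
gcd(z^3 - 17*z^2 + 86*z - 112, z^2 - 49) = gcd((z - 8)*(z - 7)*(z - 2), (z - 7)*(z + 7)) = z - 7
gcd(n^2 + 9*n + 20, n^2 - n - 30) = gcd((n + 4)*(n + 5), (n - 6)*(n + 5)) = n + 5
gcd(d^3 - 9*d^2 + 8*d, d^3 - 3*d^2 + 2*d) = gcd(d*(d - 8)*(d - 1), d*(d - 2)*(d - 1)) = d^2 - d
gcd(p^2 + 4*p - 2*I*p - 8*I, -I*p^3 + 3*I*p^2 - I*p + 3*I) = 1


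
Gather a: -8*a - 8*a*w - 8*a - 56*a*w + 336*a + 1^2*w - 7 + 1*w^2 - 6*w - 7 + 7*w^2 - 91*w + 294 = a*(320 - 64*w) + 8*w^2 - 96*w + 280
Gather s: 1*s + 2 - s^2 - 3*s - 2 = -s^2 - 2*s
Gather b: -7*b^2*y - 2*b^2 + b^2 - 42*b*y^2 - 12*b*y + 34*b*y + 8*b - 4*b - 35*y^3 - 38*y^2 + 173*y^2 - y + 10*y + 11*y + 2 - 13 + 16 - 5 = b^2*(-7*y - 1) + b*(-42*y^2 + 22*y + 4) - 35*y^3 + 135*y^2 + 20*y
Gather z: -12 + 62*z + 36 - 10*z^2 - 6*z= -10*z^2 + 56*z + 24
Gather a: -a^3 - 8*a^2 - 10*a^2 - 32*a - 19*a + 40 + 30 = -a^3 - 18*a^2 - 51*a + 70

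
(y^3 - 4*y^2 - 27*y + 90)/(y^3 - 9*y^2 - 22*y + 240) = (y - 3)/(y - 8)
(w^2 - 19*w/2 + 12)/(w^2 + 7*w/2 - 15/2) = (w - 8)/(w + 5)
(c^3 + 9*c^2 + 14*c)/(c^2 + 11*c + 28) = c*(c + 2)/(c + 4)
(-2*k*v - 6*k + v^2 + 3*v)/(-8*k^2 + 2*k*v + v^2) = (v + 3)/(4*k + v)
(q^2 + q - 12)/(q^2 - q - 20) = (q - 3)/(q - 5)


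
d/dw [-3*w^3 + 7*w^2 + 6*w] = -9*w^2 + 14*w + 6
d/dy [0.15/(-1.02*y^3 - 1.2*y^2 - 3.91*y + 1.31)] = (0.459*y^2 + 0.36*y + 0.5865)/(1.02*y^3 + 1.2*y^2 + 3.91*y - 1.31)^2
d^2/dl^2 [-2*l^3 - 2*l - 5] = -12*l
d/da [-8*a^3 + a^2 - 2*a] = -24*a^2 + 2*a - 2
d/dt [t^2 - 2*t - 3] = 2*t - 2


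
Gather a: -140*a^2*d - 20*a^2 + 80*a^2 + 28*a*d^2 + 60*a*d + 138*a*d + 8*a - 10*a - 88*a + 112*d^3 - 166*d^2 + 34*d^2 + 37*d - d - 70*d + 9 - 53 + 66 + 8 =a^2*(60 - 140*d) + a*(28*d^2 + 198*d - 90) + 112*d^3 - 132*d^2 - 34*d + 30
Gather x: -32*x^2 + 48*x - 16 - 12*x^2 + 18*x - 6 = -44*x^2 + 66*x - 22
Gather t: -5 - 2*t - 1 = -2*t - 6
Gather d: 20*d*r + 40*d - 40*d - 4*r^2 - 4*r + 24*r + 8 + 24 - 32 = 20*d*r - 4*r^2 + 20*r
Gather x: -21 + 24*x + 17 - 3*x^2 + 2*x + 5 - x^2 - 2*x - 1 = -4*x^2 + 24*x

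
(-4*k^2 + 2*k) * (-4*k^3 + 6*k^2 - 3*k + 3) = 16*k^5 - 32*k^4 + 24*k^3 - 18*k^2 + 6*k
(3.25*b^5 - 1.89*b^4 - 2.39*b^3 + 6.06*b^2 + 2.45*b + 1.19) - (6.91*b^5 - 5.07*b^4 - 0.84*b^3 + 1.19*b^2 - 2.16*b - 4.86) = -3.66*b^5 + 3.18*b^4 - 1.55*b^3 + 4.87*b^2 + 4.61*b + 6.05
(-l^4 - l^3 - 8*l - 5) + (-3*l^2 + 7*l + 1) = -l^4 - l^3 - 3*l^2 - l - 4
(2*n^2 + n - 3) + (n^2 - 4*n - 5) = 3*n^2 - 3*n - 8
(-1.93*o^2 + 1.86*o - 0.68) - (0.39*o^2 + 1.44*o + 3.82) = -2.32*o^2 + 0.42*o - 4.5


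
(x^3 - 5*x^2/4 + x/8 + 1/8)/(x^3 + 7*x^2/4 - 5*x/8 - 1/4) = (x - 1)/(x + 2)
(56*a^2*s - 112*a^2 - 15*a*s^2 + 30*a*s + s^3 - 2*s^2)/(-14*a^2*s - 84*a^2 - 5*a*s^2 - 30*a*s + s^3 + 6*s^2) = (-8*a*s + 16*a + s^2 - 2*s)/(2*a*s + 12*a + s^2 + 6*s)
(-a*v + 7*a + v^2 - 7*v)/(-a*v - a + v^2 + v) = (v - 7)/(v + 1)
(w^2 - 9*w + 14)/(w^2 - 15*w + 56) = (w - 2)/(w - 8)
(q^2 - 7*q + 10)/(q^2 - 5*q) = (q - 2)/q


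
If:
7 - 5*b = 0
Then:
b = 7/5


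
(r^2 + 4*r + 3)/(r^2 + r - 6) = (r + 1)/(r - 2)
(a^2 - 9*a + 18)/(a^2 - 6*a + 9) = (a - 6)/(a - 3)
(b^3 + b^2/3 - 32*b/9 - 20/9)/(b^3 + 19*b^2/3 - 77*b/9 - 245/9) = (3*b^2 - 4*b - 4)/(3*b^2 + 14*b - 49)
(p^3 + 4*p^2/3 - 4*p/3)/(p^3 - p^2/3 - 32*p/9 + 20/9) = 3*p/(3*p - 5)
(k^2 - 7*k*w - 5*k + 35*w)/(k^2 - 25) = (k - 7*w)/(k + 5)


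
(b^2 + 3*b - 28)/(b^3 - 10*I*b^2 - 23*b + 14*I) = (b^2 + 3*b - 28)/(b^3 - 10*I*b^2 - 23*b + 14*I)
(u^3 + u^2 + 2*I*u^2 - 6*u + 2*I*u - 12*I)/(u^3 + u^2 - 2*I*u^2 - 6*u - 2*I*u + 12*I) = (u + 2*I)/(u - 2*I)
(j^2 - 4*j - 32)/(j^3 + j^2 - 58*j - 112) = (j + 4)/(j^2 + 9*j + 14)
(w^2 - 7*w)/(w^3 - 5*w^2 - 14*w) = 1/(w + 2)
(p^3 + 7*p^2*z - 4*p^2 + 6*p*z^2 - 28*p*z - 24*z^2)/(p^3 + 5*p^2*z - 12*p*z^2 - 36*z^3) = (-p^2 - p*z + 4*p + 4*z)/(-p^2 + p*z + 6*z^2)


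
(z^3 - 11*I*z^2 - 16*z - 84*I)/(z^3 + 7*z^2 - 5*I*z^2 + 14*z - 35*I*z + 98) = (z - 6*I)/(z + 7)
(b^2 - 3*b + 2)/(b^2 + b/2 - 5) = 2*(b - 1)/(2*b + 5)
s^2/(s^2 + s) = s/(s + 1)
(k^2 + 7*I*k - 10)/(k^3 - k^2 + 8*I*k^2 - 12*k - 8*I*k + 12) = (k + 5*I)/(k^2 + k*(-1 + 6*I) - 6*I)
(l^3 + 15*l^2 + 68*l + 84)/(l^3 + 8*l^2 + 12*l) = (l + 7)/l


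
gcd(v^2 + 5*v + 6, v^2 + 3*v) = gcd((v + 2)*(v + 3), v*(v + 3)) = v + 3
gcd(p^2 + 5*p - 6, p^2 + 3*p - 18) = p + 6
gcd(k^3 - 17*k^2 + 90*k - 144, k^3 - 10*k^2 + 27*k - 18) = k^2 - 9*k + 18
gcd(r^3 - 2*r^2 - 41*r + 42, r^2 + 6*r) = r + 6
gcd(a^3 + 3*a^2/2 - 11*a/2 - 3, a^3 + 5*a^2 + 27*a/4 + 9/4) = a^2 + 7*a/2 + 3/2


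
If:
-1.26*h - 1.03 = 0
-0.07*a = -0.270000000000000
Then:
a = 3.86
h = -0.82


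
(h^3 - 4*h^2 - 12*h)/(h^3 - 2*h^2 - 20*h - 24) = h/(h + 2)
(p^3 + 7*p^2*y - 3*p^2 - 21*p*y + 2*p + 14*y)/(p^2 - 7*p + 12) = (p^3 + 7*p^2*y - 3*p^2 - 21*p*y + 2*p + 14*y)/(p^2 - 7*p + 12)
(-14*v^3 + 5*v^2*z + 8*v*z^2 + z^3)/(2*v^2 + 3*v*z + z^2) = (-7*v^2 + 6*v*z + z^2)/(v + z)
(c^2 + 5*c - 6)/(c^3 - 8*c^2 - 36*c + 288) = (c - 1)/(c^2 - 14*c + 48)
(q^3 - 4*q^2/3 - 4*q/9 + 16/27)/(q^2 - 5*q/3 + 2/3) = (9*q^2 - 6*q - 8)/(9*(q - 1))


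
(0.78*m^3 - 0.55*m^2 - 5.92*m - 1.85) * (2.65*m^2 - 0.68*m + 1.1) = 2.067*m^5 - 1.9879*m^4 - 14.456*m^3 - 1.4819*m^2 - 5.254*m - 2.035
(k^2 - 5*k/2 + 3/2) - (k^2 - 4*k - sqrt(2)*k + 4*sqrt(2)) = sqrt(2)*k + 3*k/2 - 4*sqrt(2) + 3/2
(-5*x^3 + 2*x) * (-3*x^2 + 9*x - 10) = 15*x^5 - 45*x^4 + 44*x^3 + 18*x^2 - 20*x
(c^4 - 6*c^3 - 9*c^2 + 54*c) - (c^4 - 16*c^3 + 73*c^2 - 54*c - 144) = 10*c^3 - 82*c^2 + 108*c + 144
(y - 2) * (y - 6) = y^2 - 8*y + 12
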